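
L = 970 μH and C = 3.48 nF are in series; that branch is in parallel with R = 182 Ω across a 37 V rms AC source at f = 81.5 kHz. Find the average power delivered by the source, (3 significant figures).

7.52 W

ω = 2πf = 512100 rad/s
X_L = ωL = 497 Ω
X_C = 1/(ωC) = 561 Ω
Branch 1: Z₁ = R = 182 Ω
Branch 2 (series LC): Z₂ = j(X_L − X_C) = −j64.4 Ω
Parallel: Z = Z₁Z₂/(Z₁+Z₂), |Z| = 60.7 Ω, ∠Z = -70.5°
I = V/|Z| = 609 mA
P = VI cos φ = 37 × 0.609 × cos(-70.5°) = 7.52 W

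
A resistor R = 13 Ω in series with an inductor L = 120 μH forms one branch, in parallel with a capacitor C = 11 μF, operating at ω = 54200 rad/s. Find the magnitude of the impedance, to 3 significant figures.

1.76 Ω

X_L = ωL = 6.50 Ω
X_C = 1/(ωC) = 1.68 Ω
Branch 1 (R+jX_L): Z₁ = 13.0 + j6.50 Ω, |Z₁| = 14.5 Ω
Branch 2 (−jX_C): Z₂ = −j1.68 Ω
Parallel: Z = Z₁Z₂/(Z₁+Z₂), |Z| = 1.76 Ω, ∠Z = -83.8°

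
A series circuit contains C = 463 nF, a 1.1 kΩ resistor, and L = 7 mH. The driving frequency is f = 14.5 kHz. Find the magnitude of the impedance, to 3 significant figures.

ω = 2πf = 91110 rad/s
X_L = ωL = 638 Ω
X_C = 1/(ωC) = 23.7 Ω
Net reactance X = X_L − X_C = 614 Ω
Z = 1100 + j614 Ω
|Z| = √(1100² + 614²) = 1260 Ω

1260 Ω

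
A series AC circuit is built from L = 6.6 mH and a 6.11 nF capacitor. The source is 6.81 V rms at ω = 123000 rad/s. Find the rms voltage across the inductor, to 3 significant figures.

10.7 V

X_L = ωL = 812 Ω
X_C = 1/(ωC) = 1330 Ω
Net reactance X = X_L − X_C = -519 Ω
Z = − j519 Ω
|Z| = √(0² + 519²) = 519 Ω
I = V/|Z| = 13.1 mA
V_L = I·|Z_L| = 0.0131 × 812 = 10.7 V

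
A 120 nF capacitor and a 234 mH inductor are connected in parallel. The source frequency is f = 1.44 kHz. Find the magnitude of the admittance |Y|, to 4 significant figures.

ω = 2πf = 9048 rad/s
X_L = ωL = 2117 Ω
X_C = 1/(ωC) = 921.0 Ω
Parallel: admittances add. Y = 1/(jωL) + jωC
Y = (0 + j0.0006134) S
|Y| = 0.0006134 S → |Z| = 1/|Y| = 1630 Ω, ∠Z = −∠Y = -90.00°

613.4 μS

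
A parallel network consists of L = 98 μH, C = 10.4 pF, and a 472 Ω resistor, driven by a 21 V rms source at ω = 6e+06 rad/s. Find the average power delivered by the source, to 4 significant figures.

X_L = ωL = 588.0 Ω
X_C = 1/(ωC) = 16030 Ω
Parallel: admittances add. Y = 1/R + 1/(jωL) + jωC
Y = (0.002119 − j0.001638) S
|Y| = 0.002678 S → |Z| = 1/|Y| = 373.4 Ω, ∠Z = −∠Y = 37.71°
I = V/|Z| = 56.24 mA
P = VI cos φ = 21 × 0.05624 × cos(37.71°) = 934.3 mW

934.3 mW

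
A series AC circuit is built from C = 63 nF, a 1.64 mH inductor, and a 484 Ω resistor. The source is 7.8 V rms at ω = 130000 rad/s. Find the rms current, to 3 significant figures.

X_L = ωL = 213 Ω
X_C = 1/(ωC) = 122 Ω
Net reactance X = X_L − X_C = 91.1 Ω
Z = 484 + j91.1 Ω
|Z| = √(484² + 91.1²) = 492 Ω
I = V/|Z| = 7.8/492 = 15.8 mA

15.8 mA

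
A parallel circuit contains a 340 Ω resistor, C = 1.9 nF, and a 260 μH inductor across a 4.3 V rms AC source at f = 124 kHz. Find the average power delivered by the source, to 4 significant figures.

ω = 2πf = 779100 rad/s
X_L = ωL = 202.6 Ω
X_C = 1/(ωC) = 675.5 Ω
Parallel: admittances add. Y = 1/R + 1/(jωL) + jωC
Y = (0.002941 − j0.003456) S
|Y| = 0.004538 S → |Z| = 1/|Y| = 220.3 Ω, ∠Z = −∠Y = 49.60°
I = V/|Z| = 19.51 mA
P = VI cos φ = 4.3 × 0.01951 × cos(49.60°) = 54.38 mW

54.38 mW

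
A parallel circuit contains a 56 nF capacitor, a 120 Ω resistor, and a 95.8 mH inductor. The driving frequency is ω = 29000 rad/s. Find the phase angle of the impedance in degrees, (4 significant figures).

-8.625°

X_L = ωL = 2778 Ω
X_C = 1/(ωC) = 615.8 Ω
Parallel: admittances add. Y = 1/R + 1/(jωL) + jωC
Y = (0.008333 + j0.001264) S
|Y| = 0.008429 S → |Z| = 1/|Y| = 118.6 Ω, ∠Z = −∠Y = -8.625°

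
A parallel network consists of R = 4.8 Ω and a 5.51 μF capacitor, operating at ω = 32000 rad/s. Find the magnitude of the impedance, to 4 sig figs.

X_C = 1/(ωC) = 5.672 Ω
Parallel: admittances add. Y = 1/R + jωC
Y = (0.2083 + j0.1763) S
|Y| = 0.2729 S → |Z| = 1/|Y| = 3.664 Ω, ∠Z = −∠Y = -40.24°

3.664 Ω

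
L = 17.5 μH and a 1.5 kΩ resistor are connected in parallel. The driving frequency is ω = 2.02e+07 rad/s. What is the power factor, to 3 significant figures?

0.229

X_L = ωL = 353 Ω
Parallel: admittances add. Y = 1/R + 1/(jωL)
Y = (0.000667 − j0.00283) S
|Y| = 0.00291 S → |Z| = 1/|Y| = 344 Ω, ∠Z = −∠Y = 76.7°
cos φ = cos(76.7°) = 0.229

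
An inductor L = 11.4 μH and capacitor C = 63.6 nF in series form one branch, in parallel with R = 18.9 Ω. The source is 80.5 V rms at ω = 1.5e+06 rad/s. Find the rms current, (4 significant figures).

X_L = ωL = 17.10 Ω
X_C = 1/(ωC) = 10.48 Ω
Branch 1: Z₁ = R = 18.90 Ω
Branch 2 (series LC): Z₂ = j(X_L − X_C) = j6.618 Ω
Parallel: Z = Z₁Z₂/(Z₁+Z₂), |Z| = 6.246 Ω, ∠Z = 70.70°
I = V/|Z| = 80.5/6.246 = 12.89 A

12.89 A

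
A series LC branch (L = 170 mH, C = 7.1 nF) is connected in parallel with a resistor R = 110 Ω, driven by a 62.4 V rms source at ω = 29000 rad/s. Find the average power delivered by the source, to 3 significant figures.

35.4 W

X_L = ωL = 4930 Ω
X_C = 1/(ωC) = 4860 Ω
Branch 1: Z₁ = R = 110 Ω
Branch 2 (series LC): Z₂ = j(X_L − X_C) = j73.3 Ω
Parallel: Z = Z₁Z₂/(Z₁+Z₂), |Z| = 61.0 Ω, ∠Z = 56.3°
I = V/|Z| = 1.02 A
P = VI cos φ = 62.4 × 1.02 × cos(56.3°) = 35.4 W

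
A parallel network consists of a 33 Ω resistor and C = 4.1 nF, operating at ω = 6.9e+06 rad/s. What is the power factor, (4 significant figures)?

X_C = 1/(ωC) = 35.35 Ω
Parallel: admittances add. Y = 1/R + jωC
Y = (0.03030 + j0.02829) S
|Y| = 0.04146 S → |Z| = 1/|Y| = 24.12 Ω, ∠Z = −∠Y = -43.03°
cos φ = cos(-43.03°) = 0.7310

0.7310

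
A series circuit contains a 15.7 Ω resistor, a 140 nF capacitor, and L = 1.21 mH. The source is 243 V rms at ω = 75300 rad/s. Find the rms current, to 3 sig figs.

X_L = ωL = 91.1 Ω
X_C = 1/(ωC) = 94.9 Ω
Net reactance X = X_L − X_C = -3.75 Ω
Z = 15.7 − j3.75 Ω
|Z| = √(15.7² + 3.75²) = 16.1 Ω
I = V/|Z| = 243/16.1 = 15.1 A

15.1 A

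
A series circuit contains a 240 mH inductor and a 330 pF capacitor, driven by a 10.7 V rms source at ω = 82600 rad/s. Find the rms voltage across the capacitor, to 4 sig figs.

23.28 V

X_L = ωL = 19820 Ω
X_C = 1/(ωC) = 36690 Ω
Net reactance X = X_L − X_C = -16860 Ω
Z = − j16860 Ω
|Z| = √(0² + 16860²) = 16860 Ω
I = V/|Z| = 634.5 μA
V_C = I·|Z_C| = 0.0006345 × 36690 = 23.28 V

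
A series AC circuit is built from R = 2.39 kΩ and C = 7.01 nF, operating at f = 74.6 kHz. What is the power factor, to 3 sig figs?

0.992

ω = 2πf = 468700 rad/s
X_C = 1/(ωC) = 304 Ω
Z = 2390 − j304 Ω
|Z| = √(2390² + 304²) = 2410 Ω
∠Z = arctan(-304/2390) = -7.26°
cos φ = cos(-7.26°) = 0.992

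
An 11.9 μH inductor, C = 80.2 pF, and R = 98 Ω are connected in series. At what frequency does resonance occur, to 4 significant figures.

5.152 MHz

ω₀ = 1/√(LC) = 1/√(1.19e-05 × 8.02e-11) = 3.237e+07 rad/s
f₀ = ω₀/(2π) = 5.152 MHz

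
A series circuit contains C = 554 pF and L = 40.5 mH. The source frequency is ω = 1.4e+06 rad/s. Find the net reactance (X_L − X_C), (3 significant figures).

X_L = ωL = 56700 Ω
X_C = 1/(ωC) = 1290 Ω
X = 56700 − 1290 = 55400 Ω

55400 Ω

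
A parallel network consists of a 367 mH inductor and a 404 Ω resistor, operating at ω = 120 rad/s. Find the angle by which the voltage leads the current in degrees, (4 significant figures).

83.78°

X_L = ωL = 44.04 Ω
Parallel: admittances add. Y = 1/R + 1/(jωL)
Y = (0.002475 − j0.02271) S
|Y| = 0.02284 S → |Z| = 1/|Y| = 43.78 Ω, ∠Z = −∠Y = 83.78°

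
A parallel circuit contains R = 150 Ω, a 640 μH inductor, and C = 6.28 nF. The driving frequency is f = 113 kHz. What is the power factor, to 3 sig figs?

0.947

ω = 2πf = 710000 rad/s
X_L = ωL = 454 Ω
X_C = 1/(ωC) = 224 Ω
Parallel: admittances add. Y = 1/R + 1/(jωL) + jωC
Y = (0.00667 + j0.00226) S
|Y| = 0.00704 S → |Z| = 1/|Y| = 142 Ω, ∠Z = −∠Y = -18.7°
cos φ = cos(-18.7°) = 0.947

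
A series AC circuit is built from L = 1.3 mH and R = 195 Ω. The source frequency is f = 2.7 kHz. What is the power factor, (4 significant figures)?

ω = 2πf = 16960 rad/s
X_L = ωL = 22.05 Ω
Z = 195.0 + j22.05 Ω
|Z| = √(195.0² + 22.05²) = 196.2 Ω
∠Z = arctan(22.05/195.0) = 6.453°
cos φ = cos(6.453°) = 0.9937

0.9937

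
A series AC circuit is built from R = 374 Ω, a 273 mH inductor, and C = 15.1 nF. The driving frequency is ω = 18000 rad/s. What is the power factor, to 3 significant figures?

0.290

X_L = ωL = 4910 Ω
X_C = 1/(ωC) = 3680 Ω
Net reactance X = X_L − X_C = 1230 Ω
Z = 374 + j1230 Ω
|Z| = √(374² + 1230²) = 1290 Ω
∠Z = arctan(1230/374) = 73.1°
cos φ = cos(73.1°) = 0.290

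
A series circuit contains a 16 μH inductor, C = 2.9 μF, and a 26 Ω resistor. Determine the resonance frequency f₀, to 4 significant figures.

ω₀ = 1/√(LC) = 1/√(1.6e-05 × 2.9e-06) = 146800 rad/s
f₀ = ω₀/(2π) = 23.36 kHz

23.36 kHz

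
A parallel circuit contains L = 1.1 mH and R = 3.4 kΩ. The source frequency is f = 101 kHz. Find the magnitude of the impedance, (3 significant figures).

684 Ω

ω = 2πf = 634600 rad/s
X_L = ωL = 698 Ω
Parallel: admittances add. Y = 1/R + 1/(jωL)
Y = (0.000294 − j0.00143) S
|Y| = 0.00146 S → |Z| = 1/|Y| = 684 Ω, ∠Z = −∠Y = 78.4°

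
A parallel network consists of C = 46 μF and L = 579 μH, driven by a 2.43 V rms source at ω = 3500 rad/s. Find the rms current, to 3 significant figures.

808 mA

X_L = ωL = 2.03 Ω
X_C = 1/(ωC) = 6.21 Ω
Parallel: admittances add. Y = 1/(jωL) + jωC
Y = (0 − j0.332) S
|Y| = 0.332 S → |Z| = 1/|Y| = 3.01 Ω, ∠Z = −∠Y = 90.0°
I = V/|Z| = 2.43/3.01 = 808 mA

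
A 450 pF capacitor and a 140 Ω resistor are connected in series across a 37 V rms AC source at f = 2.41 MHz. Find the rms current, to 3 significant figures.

182 mA

ω = 2πf = 1.514e+07 rad/s
X_C = 1/(ωC) = 147 Ω
Z = 140 − j147 Ω
|Z| = √(140² + 147²) = 203 Ω
I = V/|Z| = 37/203 = 182 mA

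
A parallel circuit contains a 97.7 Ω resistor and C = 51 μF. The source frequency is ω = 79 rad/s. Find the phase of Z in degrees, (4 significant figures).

X_C = 1/(ωC) = 248.2 Ω
Parallel: admittances add. Y = 1/R + jωC
Y = (0.01024 + j0.004029) S
|Y| = 0.01100 S → |Z| = 1/|Y| = 90.91 Ω, ∠Z = −∠Y = -21.49°

-21.49°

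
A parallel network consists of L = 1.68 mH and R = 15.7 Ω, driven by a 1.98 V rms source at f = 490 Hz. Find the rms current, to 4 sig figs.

403.0 mA

ω = 2πf = 3079 rad/s
X_L = ωL = 5.172 Ω
Parallel: admittances add. Y = 1/R + 1/(jωL)
Y = (0.06369 − j0.1933) S
|Y| = 0.2036 S → |Z| = 1/|Y| = 4.913 Ω, ∠Z = −∠Y = 71.77°
I = V/|Z| = 1.98/4.913 = 403.0 mA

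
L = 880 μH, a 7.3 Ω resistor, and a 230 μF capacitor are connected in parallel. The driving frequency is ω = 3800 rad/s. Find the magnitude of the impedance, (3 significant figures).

X_L = ωL = 3.34 Ω
X_C = 1/(ωC) = 1.14 Ω
Parallel: admittances add. Y = 1/R + 1/(jωL) + jωC
Y = (0.137 + j0.575) S
|Y| = 0.591 S → |Z| = 1/|Y| = 1.69 Ω, ∠Z = −∠Y = -76.6°

1.69 Ω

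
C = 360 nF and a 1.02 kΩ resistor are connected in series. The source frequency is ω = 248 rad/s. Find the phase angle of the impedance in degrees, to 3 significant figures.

X_C = 1/(ωC) = 11200 Ω
Z = 1020 − j11200 Ω
|Z| = √(1020² + 11200²) = 11200 Ω
∠Z = arctan(-11200/1020) = -84.8°

-84.8°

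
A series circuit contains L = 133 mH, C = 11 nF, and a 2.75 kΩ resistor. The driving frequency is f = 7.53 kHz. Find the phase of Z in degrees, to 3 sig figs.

57.8°

ω = 2πf = 47310 rad/s
X_L = ωL = 6290 Ω
X_C = 1/(ωC) = 1920 Ω
Net reactance X = X_L − X_C = 4370 Ω
Z = 2750 + j4370 Ω
|Z| = √(2750² + 4370²) = 5160 Ω
∠Z = arctan(4370/2750) = 57.8°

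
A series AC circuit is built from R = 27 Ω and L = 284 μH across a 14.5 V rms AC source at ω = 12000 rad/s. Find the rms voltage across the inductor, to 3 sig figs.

1.82 V

X_L = ωL = 3.41 Ω
Z = 27.0 + j3.41 Ω
|Z| = √(27.0² + 3.41²) = 27.2 Ω
I = V/|Z| = 533 mA
V_L = I·|Z_L| = 0.533 × 3.41 = 1.82 V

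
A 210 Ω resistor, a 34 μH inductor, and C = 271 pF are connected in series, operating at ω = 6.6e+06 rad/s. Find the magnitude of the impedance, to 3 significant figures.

X_L = ωL = 224 Ω
X_C = 1/(ωC) = 559 Ω
Net reactance X = X_L − X_C = -335 Ω
Z = 210 − j335 Ω
|Z| = √(210² + 335²) = 395 Ω

395 Ω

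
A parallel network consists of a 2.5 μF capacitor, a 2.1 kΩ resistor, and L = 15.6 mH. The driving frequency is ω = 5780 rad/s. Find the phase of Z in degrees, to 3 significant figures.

X_L = ωL = 90.2 Ω
X_C = 1/(ωC) = 69.2 Ω
Parallel: admittances add. Y = 1/R + 1/(jωL) + jωC
Y = (0.000476 + j0.00336) S
|Y| = 0.00339 S → |Z| = 1/|Y| = 295 Ω, ∠Z = −∠Y = -81.9°

-81.9°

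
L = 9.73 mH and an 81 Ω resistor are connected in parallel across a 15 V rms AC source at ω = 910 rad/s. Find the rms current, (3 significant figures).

X_L = ωL = 8.85 Ω
Parallel: admittances add. Y = 1/R + 1/(jωL)
Y = (0.0123 − j0.113) S
|Y| = 0.114 S → |Z| = 1/|Y| = 8.80 Ω, ∠Z = −∠Y = 83.8°
I = V/|Z| = 15/8.80 = 1.70 A

1.70 A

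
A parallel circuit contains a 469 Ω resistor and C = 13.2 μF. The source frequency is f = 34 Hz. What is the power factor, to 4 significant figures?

ω = 2πf = 213.6 rad/s
X_C = 1/(ωC) = 354.6 Ω
Parallel: admittances add. Y = 1/R + jωC
Y = (0.002132 + j0.002820) S
|Y| = 0.003535 S → |Z| = 1/|Y| = 282.9 Ω, ∠Z = −∠Y = -52.91°
cos φ = cos(-52.91°) = 0.6031

0.6031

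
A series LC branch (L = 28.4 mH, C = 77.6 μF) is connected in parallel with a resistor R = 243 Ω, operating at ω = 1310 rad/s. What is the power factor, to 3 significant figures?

X_L = ωL = 37.2 Ω
X_C = 1/(ωC) = 9.84 Ω
Branch 1: Z₁ = R = 243 Ω
Branch 2 (series LC): Z₂ = j(X_L − X_C) = j27.4 Ω
Parallel: Z = Z₁Z₂/(Z₁+Z₂), |Z| = 27.2 Ω, ∠Z = 83.6°
cos φ = cos(83.6°) = 0.112

0.112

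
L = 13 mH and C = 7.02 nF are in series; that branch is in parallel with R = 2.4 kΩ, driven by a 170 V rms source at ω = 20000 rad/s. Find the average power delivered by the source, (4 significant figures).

X_L = ωL = 260.0 Ω
X_C = 1/(ωC) = 7123 Ω
Branch 1: Z₁ = R = 2400 Ω
Branch 2 (series LC): Z₂ = j(X_L − X_C) = −j6863 Ω
Parallel: Z = Z₁Z₂/(Z₁+Z₂), |Z| = 2265 Ω, ∠Z = -19.28°
I = V/|Z| = 75.04 mA
P = VI cos φ = 170 × 0.07504 × cos(-19.28°) = 12.04 W

12.04 W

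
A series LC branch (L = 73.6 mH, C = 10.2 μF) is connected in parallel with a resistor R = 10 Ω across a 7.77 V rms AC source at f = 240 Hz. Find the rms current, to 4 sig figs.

795.2 mA

ω = 2πf = 1508 rad/s
X_L = ωL = 111.0 Ω
X_C = 1/(ωC) = 65.01 Ω
Branch 1: Z₁ = R = 10.00 Ω
Branch 2 (series LC): Z₂ = j(X_L − X_C) = j45.97 Ω
Parallel: Z = Z₁Z₂/(Z₁+Z₂), |Z| = 9.771 Ω, ∠Z = 12.27°
I = V/|Z| = 7.77/9.771 = 795.2 mA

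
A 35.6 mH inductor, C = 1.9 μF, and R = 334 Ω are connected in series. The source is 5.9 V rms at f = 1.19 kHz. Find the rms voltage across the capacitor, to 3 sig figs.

1.07 V

ω = 2πf = 7477 rad/s
X_L = ωL = 266 Ω
X_C = 1/(ωC) = 70.4 Ω
Net reactance X = X_L − X_C = 196 Ω
Z = 334 + j196 Ω
|Z| = √(334² + 196²) = 387 Ω
I = V/|Z| = 15.2 mA
V_C = I·|Z_C| = 0.0152 × 70.4 = 1.07 V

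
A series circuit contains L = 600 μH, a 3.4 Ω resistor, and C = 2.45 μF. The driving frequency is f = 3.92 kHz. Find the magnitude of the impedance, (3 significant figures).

ω = 2πf = 24630 rad/s
X_L = ωL = 14.8 Ω
X_C = 1/(ωC) = 16.6 Ω
Net reactance X = X_L − X_C = -1.79 Ω
Z = 3.40 − j1.79 Ω
|Z| = √(3.40² + 1.79²) = 3.84 Ω

3.84 Ω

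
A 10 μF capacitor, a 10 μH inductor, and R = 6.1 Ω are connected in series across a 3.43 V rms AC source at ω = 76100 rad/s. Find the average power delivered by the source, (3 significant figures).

1.91 W

X_L = ωL = 0.761 Ω
X_C = 1/(ωC) = 1.31 Ω
Net reactance X = X_L − X_C = -0.553 Ω
Z = 6.10 − j0.553 Ω
|Z| = √(6.10² + 0.553²) = 6.13 Ω
∠Z = arctan(-0.553/6.10) = -5.18°
I = V/|Z| = 560 mA
P = VI cos φ = 3.43 × 0.560 × cos(-5.18°) = 1.91 W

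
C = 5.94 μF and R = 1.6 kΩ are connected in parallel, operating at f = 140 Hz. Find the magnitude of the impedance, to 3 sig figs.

ω = 2πf = 879.6 rad/s
X_C = 1/(ωC) = 191 Ω
Parallel: admittances add. Y = 1/R + jωC
Y = (0.000625 + j0.00523) S
|Y| = 0.00526 S → |Z| = 1/|Y| = 190 Ω, ∠Z = −∠Y = -83.2°

190 Ω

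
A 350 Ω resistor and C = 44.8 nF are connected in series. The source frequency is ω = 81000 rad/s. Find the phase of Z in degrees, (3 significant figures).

X_C = 1/(ωC) = 276 Ω
Z = 350 − j276 Ω
|Z| = √(350² + 276²) = 445 Ω
∠Z = arctan(-276/350) = -38.2°

-38.2°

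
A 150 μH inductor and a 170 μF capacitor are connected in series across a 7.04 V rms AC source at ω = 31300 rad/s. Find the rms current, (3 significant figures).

1.56 A

X_L = ωL = 4.69 Ω
X_C = 1/(ωC) = 0.188 Ω
Net reactance X = X_L − X_C = 4.51 Ω
Z = j4.51 Ω
|Z| = √(0² + 4.51²) = 4.51 Ω
I = V/|Z| = 7.04/4.51 = 1.56 A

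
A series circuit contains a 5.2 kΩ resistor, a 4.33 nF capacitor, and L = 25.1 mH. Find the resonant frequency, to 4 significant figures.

ω₀ = 1/√(LC) = 1/√(0.0251 × 4.33e-09) = 95920 rad/s
f₀ = ω₀/(2π) = 15.27 kHz

15.27 kHz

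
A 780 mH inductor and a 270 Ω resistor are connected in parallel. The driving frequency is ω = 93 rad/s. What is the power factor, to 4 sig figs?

0.2595

X_L = ωL = 72.54 Ω
Parallel: admittances add. Y = 1/R + 1/(jωL)
Y = (0.003704 − j0.01379) S
|Y| = 0.01427 S → |Z| = 1/|Y| = 70.06 Ω, ∠Z = −∠Y = 74.96°
cos φ = cos(74.96°) = 0.2595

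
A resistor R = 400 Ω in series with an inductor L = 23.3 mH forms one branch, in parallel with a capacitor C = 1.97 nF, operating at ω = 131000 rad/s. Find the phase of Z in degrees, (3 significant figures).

X_L = ωL = 3050 Ω
X_C = 1/(ωC) = 3870 Ω
Branch 1 (R+jX_L): Z₁ = 400 + j3050 Ω, |Z₁| = 3080 Ω
Branch 2 (−jX_C): Z₂ = −j3870 Ω
Parallel: Z = Z₁Z₂/(Z₁+Z₂), |Z| = 13000 Ω, ∠Z = 56.6°

56.6°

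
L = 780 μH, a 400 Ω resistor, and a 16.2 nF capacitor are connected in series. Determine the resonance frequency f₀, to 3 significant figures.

44.8 kHz

ω₀ = 1/√(LC) = 1/√(0.00078 × 1.62e-08) = 281300 rad/s
f₀ = ω₀/(2π) = 44.8 kHz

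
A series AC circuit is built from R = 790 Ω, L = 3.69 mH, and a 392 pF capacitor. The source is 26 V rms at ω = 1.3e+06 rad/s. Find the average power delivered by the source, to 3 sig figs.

61.7 mW

X_L = ωL = 4800 Ω
X_C = 1/(ωC) = 1960 Ω
Net reactance X = X_L − X_C = 2830 Ω
Z = 790 + j2830 Ω
|Z| = √(790² + 2830²) = 2940 Ω
∠Z = arctan(2830/790) = 74.4°
I = V/|Z| = 8.84 mA
P = VI cos φ = 26 × 0.00884 × cos(74.4°) = 61.7 mW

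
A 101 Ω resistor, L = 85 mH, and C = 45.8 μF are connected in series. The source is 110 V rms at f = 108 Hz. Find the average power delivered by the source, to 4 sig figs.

112.6 W

ω = 2πf = 678.6 rad/s
X_L = ωL = 57.68 Ω
X_C = 1/(ωC) = 32.18 Ω
Net reactance X = X_L − X_C = 25.50 Ω
Z = 101.0 + j25.50 Ω
|Z| = √(101.0² + 25.50²) = 104.2 Ω
∠Z = arctan(25.50/101.0) = 14.17°
I = V/|Z| = 1.056 A
P = VI cos φ = 110 × 1.056 × cos(14.17°) = 112.6 W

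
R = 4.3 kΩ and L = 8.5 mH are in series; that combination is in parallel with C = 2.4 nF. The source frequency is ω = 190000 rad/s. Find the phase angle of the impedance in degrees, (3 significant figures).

X_L = ωL = 1620 Ω
X_C = 1/(ωC) = 2190 Ω
Branch 1 (R+jX_L): Z₁ = 4300 + j1620 Ω, |Z₁| = 4590 Ω
Branch 2 (−jX_C): Z₂ = −j2190 Ω
Parallel: Z = Z₁Z₂/(Z₁+Z₂), |Z| = 2320 Ω, ∠Z = -61.8°

-61.8°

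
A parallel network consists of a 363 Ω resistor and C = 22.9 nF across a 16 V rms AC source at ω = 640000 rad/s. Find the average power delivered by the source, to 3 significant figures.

X_C = 1/(ωC) = 68.2 Ω
Parallel: admittances add. Y = 1/R + jωC
Y = (0.00275 + j0.0147) S
|Y| = 0.0149 S → |Z| = 1/|Y| = 67.1 Ω, ∠Z = −∠Y = -79.4°
I = V/|Z| = 239 mA
P = VI cos φ = 16 × 0.239 × cos(-79.4°) = 705 mW

705 mW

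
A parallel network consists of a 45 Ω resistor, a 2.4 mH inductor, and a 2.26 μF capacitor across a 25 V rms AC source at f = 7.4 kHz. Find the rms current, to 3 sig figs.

ω = 2πf = 46500 rad/s
X_L = ωL = 112 Ω
X_C = 1/(ωC) = 9.52 Ω
Parallel: admittances add. Y = 1/R + 1/(jωL) + jωC
Y = (0.0222 + j0.0961) S
|Y| = 0.0987 S → |Z| = 1/|Y| = 10.1 Ω, ∠Z = −∠Y = -77.0°
I = V/|Z| = 25/10.1 = 2.47 A

2.47 A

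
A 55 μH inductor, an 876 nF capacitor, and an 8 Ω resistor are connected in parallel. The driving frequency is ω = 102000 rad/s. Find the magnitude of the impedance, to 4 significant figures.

6.519 Ω

X_L = ωL = 5.610 Ω
X_C = 1/(ωC) = 11.19 Ω
Parallel: admittances add. Y = 1/R + 1/(jωL) + jωC
Y = (0.1250 − j0.08890) S
|Y| = 0.1534 S → |Z| = 1/|Y| = 6.519 Ω, ∠Z = −∠Y = 35.42°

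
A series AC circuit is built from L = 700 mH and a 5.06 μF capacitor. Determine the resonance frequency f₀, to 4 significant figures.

84.57 Hz

ω₀ = 1/√(LC) = 1/√(0.7 × 5.06e-06) = 531.3 rad/s
f₀ = ω₀/(2π) = 84.57 Hz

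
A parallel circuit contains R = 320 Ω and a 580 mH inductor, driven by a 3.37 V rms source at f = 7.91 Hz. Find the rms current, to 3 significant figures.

ω = 2πf = 49.70 rad/s
X_L = ωL = 28.8 Ω
Parallel: admittances add. Y = 1/R + 1/(jωL)
Y = (0.00313 − j0.0347) S
|Y| = 0.0348 S → |Z| = 1/|Y| = 28.7 Ω, ∠Z = −∠Y = 84.9°
I = V/|Z| = 3.37/28.7 = 117 mA

117 mA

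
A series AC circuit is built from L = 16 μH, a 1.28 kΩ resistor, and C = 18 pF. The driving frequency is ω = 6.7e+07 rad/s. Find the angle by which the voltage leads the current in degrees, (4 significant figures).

X_L = ωL = 1072 Ω
X_C = 1/(ωC) = 829.2 Ω
Net reactance X = X_L − X_C = 242.8 Ω
Z = 1280 + j242.8 Ω
|Z| = √(1280² + 242.8²) = 1303 Ω
∠Z = arctan(242.8/1280) = 10.74°

10.74°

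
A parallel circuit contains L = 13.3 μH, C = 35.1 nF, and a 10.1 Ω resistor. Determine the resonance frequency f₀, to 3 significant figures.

ω₀ = 1/√(LC) = 1/√(1.33e-05 × 3.51e-08) = 1.464e+06 rad/s
f₀ = ω₀/(2π) = 233 kHz

233 kHz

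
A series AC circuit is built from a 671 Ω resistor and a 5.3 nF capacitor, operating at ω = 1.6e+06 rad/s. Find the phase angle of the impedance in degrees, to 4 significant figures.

X_C = 1/(ωC) = 117.9 Ω
Z = 671.0 − j117.9 Ω
|Z| = √(671.0² + 117.9²) = 681.3 Ω
∠Z = arctan(-117.9/671.0) = -9.968°

-9.968°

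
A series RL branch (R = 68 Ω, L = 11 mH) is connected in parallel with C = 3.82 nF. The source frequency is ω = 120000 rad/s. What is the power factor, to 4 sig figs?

0.1299

X_L = ωL = 1320 Ω
X_C = 1/(ωC) = 2182 Ω
Branch 1 (R+jX_L): Z₁ = 68.00 + j1320 Ω, |Z₁| = 1322 Ω
Branch 2 (−jX_C): Z₂ = −j2182 Ω
Parallel: Z = Z₁Z₂/(Z₁+Z₂), |Z| = 3337 Ω, ∠Z = 82.54°
cos φ = cos(82.54°) = 0.1299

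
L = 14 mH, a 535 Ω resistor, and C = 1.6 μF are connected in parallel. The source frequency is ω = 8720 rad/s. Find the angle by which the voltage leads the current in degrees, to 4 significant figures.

-72.02°

X_L = ωL = 122.1 Ω
X_C = 1/(ωC) = 71.67 Ω
Parallel: admittances add. Y = 1/R + 1/(jωL) + jωC
Y = (0.001869 + j0.005761) S
|Y| = 0.006056 S → |Z| = 1/|Y| = 165.1 Ω, ∠Z = −∠Y = -72.02°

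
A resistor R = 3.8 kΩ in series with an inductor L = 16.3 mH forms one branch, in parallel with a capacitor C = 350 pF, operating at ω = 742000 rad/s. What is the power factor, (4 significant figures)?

0.1271

X_L = ωL = 12090 Ω
X_C = 1/(ωC) = 3851 Ω
Branch 1 (R+jX_L): Z₁ = 3800 + j12090 Ω, |Z₁| = 12680 Ω
Branch 2 (−jX_C): Z₂ = −j3851 Ω
Parallel: Z = Z₁Z₂/(Z₁+Z₂), |Z| = 5378 Ω, ∠Z = -82.70°
cos φ = cos(-82.70°) = 0.1271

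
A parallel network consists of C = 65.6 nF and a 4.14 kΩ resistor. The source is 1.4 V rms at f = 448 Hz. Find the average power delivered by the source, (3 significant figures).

ω = 2πf = 2815 rad/s
X_C = 1/(ωC) = 5420 Ω
Parallel: admittances add. Y = 1/R + jωC
Y = (0.000242 + j0.000185) S
|Y| = 0.000304 S → |Z| = 1/|Y| = 3290 Ω, ∠Z = −∠Y = -37.4°
I = V/|Z| = 426 μA
P = VI cos φ = 1.4 × 0.000426 × cos(-37.4°) = 473 μW

473 μW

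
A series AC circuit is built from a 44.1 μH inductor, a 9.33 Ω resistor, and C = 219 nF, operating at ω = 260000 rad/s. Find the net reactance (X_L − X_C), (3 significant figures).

-6.10 Ω

X_L = ωL = 11.5 Ω
X_C = 1/(ωC) = 17.6 Ω
X = 11.5 − 17.6 = -6.10 Ω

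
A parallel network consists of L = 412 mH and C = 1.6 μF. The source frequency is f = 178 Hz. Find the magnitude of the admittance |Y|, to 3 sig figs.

ω = 2πf = 1118 rad/s
X_L = ωL = 461 Ω
X_C = 1/(ωC) = 559 Ω
Parallel: admittances add. Y = 1/(jωL) + jωC
Y = (0 − j0.000381) S
|Y| = 0.000381 S → |Z| = 1/|Y| = 2630 Ω, ∠Z = −∠Y = 90.0°

381 μS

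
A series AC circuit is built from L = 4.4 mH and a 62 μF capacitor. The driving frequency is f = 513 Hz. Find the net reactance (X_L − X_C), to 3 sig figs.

9.18 Ω

ω = 2πf = 3223 rad/s
X_L = ωL = 14.2 Ω
X_C = 1/(ωC) = 5.00 Ω
X = 14.2 − 5.00 = 9.18 Ω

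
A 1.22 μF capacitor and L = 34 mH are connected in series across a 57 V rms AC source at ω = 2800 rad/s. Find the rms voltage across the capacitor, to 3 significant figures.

X_L = ωL = 95.2 Ω
X_C = 1/(ωC) = 293 Ω
Net reactance X = X_L − X_C = -198 Ω
Z = − j198 Ω
|Z| = √(0² + 198²) = 198 Ω
I = V/|Z| = 289 mA
V_C = I·|Z_C| = 0.289 × 293 = 84.5 V

84.5 V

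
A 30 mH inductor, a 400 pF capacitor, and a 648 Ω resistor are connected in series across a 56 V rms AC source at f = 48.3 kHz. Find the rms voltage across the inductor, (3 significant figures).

ω = 2πf = 303500 rad/s
X_L = ωL = 9100 Ω
X_C = 1/(ωC) = 8240 Ω
Net reactance X = X_L − X_C = 867 Ω
Z = 648 + j867 Ω
|Z| = √(648² + 867²) = 1080 Ω
I = V/|Z| = 51.8 mA
V_L = I·|Z_L| = 0.0518 × 9100 = 471 V

471 V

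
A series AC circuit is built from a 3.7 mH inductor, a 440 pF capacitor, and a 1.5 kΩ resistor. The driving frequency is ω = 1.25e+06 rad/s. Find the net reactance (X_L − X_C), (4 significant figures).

2807 Ω

X_L = ωL = 4625 Ω
X_C = 1/(ωC) = 1818 Ω
X = 4625 − 1818 = 2807 Ω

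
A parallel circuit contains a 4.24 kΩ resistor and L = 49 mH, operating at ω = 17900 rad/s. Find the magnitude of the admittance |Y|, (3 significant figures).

1.16 mS

X_L = ωL = 877 Ω
Parallel: admittances add. Y = 1/R + 1/(jωL)
Y = (0.000236 − j0.00114) S
|Y| = 0.00116 S → |Z| = 1/|Y| = 859 Ω, ∠Z = −∠Y = 78.3°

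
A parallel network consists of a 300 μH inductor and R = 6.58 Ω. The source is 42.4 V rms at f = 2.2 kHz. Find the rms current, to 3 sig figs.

12.1 A

ω = 2πf = 13820 rad/s
X_L = ωL = 4.15 Ω
Parallel: admittances add. Y = 1/R + 1/(jωL)
Y = (0.152 − j0.241) S
|Y| = 0.285 S → |Z| = 1/|Y| = 3.51 Ω, ∠Z = −∠Y = 57.8°
I = V/|Z| = 42.4/3.51 = 12.1 A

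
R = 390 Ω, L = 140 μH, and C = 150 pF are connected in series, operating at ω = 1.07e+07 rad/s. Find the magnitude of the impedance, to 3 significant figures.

958 Ω

X_L = ωL = 1500 Ω
X_C = 1/(ωC) = 623 Ω
Net reactance X = X_L − X_C = 875 Ω
Z = 390 + j875 Ω
|Z| = √(390² + 875²) = 958 Ω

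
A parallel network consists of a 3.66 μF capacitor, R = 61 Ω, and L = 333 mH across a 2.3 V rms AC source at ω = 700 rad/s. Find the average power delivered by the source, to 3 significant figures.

X_L = ωL = 233 Ω
X_C = 1/(ωC) = 390 Ω
Parallel: admittances add. Y = 1/R + 1/(jωL) + jωC
Y = (0.0164 − j0.00173) S
|Y| = 0.0165 S → |Z| = 1/|Y| = 60.7 Ω, ∠Z = −∠Y = 6.02°
I = V/|Z| = 37.9 mA
P = VI cos φ = 2.3 × 0.0379 × cos(6.02°) = 86.7 mW

86.7 mW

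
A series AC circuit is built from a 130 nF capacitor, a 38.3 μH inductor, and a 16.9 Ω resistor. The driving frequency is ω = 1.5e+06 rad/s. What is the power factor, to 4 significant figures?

X_L = ωL = 57.45 Ω
X_C = 1/(ωC) = 5.128 Ω
Net reactance X = X_L − X_C = 52.32 Ω
Z = 16.90 + j52.32 Ω
|Z| = √(16.90² + 52.32²) = 54.98 Ω
∠Z = arctan(52.32/16.90) = 72.10°
cos φ = cos(72.10°) = 0.3074

0.3074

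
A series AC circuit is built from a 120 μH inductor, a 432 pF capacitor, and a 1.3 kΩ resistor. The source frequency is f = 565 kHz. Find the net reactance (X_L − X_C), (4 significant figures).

-226.1 Ω

ω = 2πf = 3.55e+06 rad/s
X_L = ωL = 426.0 Ω
X_C = 1/(ωC) = 652.1 Ω
X = 426.0 − 652.1 = -226.1 Ω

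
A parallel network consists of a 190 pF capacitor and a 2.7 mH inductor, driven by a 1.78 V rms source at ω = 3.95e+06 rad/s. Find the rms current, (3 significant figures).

X_L = ωL = 10700 Ω
X_C = 1/(ωC) = 1330 Ω
Parallel: admittances add. Y = 1/(jωL) + jωC
Y = (0 + j0.000657) S
|Y| = 0.000657 S → |Z| = 1/|Y| = 1520 Ω, ∠Z = −∠Y = -90.0°
I = V/|Z| = 1.78/1520 = 1.17 mA

1.17 mA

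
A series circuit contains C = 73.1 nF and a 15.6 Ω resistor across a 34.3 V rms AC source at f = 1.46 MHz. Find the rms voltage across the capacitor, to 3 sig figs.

3.26 V

ω = 2πf = 9.173e+06 rad/s
X_C = 1/(ωC) = 1.49 Ω
Z = 15.6 − j1.49 Ω
|Z| = √(15.6² + 1.49²) = 15.7 Ω
I = V/|Z| = 2.19 A
V_C = I·|Z_C| = 2.19 × 1.49 = 3.26 V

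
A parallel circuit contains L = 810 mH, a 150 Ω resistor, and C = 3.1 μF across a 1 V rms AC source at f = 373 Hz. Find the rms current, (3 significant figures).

9.48 mA

ω = 2πf = 2344 rad/s
X_L = ωL = 1900 Ω
X_C = 1/(ωC) = 138 Ω
Parallel: admittances add. Y = 1/R + 1/(jωL) + jωC
Y = (0.00667 + j0.00674) S
|Y| = 0.00948 S → |Z| = 1/|Y| = 105 Ω, ∠Z = −∠Y = -45.3°
I = V/|Z| = 1/105 = 9.48 mA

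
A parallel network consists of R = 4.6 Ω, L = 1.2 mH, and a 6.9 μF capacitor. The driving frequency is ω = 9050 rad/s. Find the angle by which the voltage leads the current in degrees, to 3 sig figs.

X_L = ωL = 10.9 Ω
X_C = 1/(ωC) = 16.0 Ω
Parallel: admittances add. Y = 1/R + 1/(jωL) + jωC
Y = (0.217 − j0.0296) S
|Y| = 0.219 S → |Z| = 1/|Y| = 4.56 Ω, ∠Z = −∠Y = 7.76°

7.76°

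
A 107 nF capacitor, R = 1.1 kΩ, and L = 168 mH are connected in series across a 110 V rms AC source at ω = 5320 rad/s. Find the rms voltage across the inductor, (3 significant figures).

X_L = ωL = 894 Ω
X_C = 1/(ωC) = 1760 Ω
Net reactance X = X_L − X_C = -863 Ω
Z = 1100 − j863 Ω
|Z| = √(1100² + 863²) = 1400 Ω
I = V/|Z| = 78.7 mA
V_L = I·|Z_L| = 0.0787 × 894 = 70.3 V

70.3 V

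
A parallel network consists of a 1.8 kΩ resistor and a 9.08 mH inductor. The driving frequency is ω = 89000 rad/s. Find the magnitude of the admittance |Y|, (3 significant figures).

X_L = ωL = 808 Ω
Parallel: admittances add. Y = 1/R + 1/(jωL)
Y = (0.000556 − j0.00124) S
|Y| = 0.00136 S → |Z| = 1/|Y| = 737 Ω, ∠Z = −∠Y = 65.8°

1.36 mS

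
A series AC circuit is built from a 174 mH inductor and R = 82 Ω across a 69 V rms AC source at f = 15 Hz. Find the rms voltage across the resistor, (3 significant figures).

ω = 2πf = 94.25 rad/s
X_L = ωL = 16.4 Ω
Z = 82.0 + j16.4 Ω
|Z| = √(82.0² + 16.4²) = 83.6 Ω
I = V/|Z| = 825 mA
V_R = I·|Z_R| = 0.825 × 82.0 = 67.7 V

67.7 V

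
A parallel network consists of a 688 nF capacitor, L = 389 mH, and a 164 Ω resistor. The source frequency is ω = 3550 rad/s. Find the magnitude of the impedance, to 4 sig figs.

157.9 Ω

X_L = ωL = 1381 Ω
X_C = 1/(ωC) = 409.4 Ω
Parallel: admittances add. Y = 1/R + 1/(jωL) + jωC
Y = (0.006098 + j0.001718) S
|Y| = 0.006335 S → |Z| = 1/|Y| = 157.9 Ω, ∠Z = −∠Y = -15.74°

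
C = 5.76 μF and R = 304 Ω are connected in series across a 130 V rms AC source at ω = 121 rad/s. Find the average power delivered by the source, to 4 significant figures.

X_C = 1/(ωC) = 1435 Ω
Z = 304.0 − j1435 Ω
|Z| = √(304.0² + 1435²) = 1467 Ω
∠Z = arctan(-1435/304.0) = -78.04°
I = V/|Z| = 88.64 mA
P = VI cos φ = 130 × 0.08864 × cos(-78.04°) = 2.388 W

2.388 W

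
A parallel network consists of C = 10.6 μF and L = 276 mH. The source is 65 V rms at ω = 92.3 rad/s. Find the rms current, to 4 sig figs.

X_L = ωL = 25.47 Ω
X_C = 1/(ωC) = 1022 Ω
Parallel: admittances add. Y = 1/(jωL) + jωC
Y = (0 − j0.03828) S
|Y| = 0.03828 S → |Z| = 1/|Y| = 26.13 Ω, ∠Z = −∠Y = 90.00°
I = V/|Z| = 65/26.13 = 2.488 A

2.488 A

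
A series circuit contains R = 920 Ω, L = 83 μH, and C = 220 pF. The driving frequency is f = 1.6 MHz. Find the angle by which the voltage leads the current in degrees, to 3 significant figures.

ω = 2πf = 1.005e+07 rad/s
X_L = ωL = 834 Ω
X_C = 1/(ωC) = 452 Ω
Net reactance X = X_L − X_C = 382 Ω
Z = 920 + j382 Ω
|Z| = √(920² + 382²) = 996 Ω
∠Z = arctan(382/920) = 22.6°

22.6°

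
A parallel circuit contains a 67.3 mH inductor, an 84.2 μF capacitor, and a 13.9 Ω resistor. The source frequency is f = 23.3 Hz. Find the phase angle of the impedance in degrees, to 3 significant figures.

51.1°

ω = 2πf = 146.4 rad/s
X_L = ωL = 9.85 Ω
X_C = 1/(ωC) = 81.1 Ω
Parallel: admittances add. Y = 1/R + 1/(jωL) + jωC
Y = (0.0719 − j0.0892) S
|Y| = 0.115 S → |Z| = 1/|Y| = 8.73 Ω, ∠Z = −∠Y = 51.1°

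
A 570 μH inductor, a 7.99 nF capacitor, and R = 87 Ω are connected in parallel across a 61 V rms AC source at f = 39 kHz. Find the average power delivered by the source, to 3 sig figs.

42.8 W

ω = 2πf = 245000 rad/s
X_L = ωL = 140 Ω
X_C = 1/(ωC) = 511 Ω
Parallel: admittances add. Y = 1/R + 1/(jωL) + jωC
Y = (0.0115 − j0.00520) S
|Y| = 0.0126 S → |Z| = 1/|Y| = 79.3 Ω, ∠Z = −∠Y = 24.3°
I = V/|Z| = 770 mA
P = VI cos φ = 61 × 0.770 × cos(24.3°) = 42.8 W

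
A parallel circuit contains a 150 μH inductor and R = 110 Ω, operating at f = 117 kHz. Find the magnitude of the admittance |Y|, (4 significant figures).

ω = 2πf = 735100 rad/s
X_L = ωL = 110.3 Ω
Parallel: admittances add. Y = 1/R + 1/(jωL)
Y = (0.009091 − j0.009069) S
|Y| = 0.01284 S → |Z| = 1/|Y| = 77.88 Ω, ∠Z = −∠Y = 44.93°

12.84 mS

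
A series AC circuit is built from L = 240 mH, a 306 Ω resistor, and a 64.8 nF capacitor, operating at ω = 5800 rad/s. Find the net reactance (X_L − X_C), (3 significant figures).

-1270 Ω

X_L = ωL = 1390 Ω
X_C = 1/(ωC) = 2660 Ω
X = 1390 − 2660 = -1270 Ω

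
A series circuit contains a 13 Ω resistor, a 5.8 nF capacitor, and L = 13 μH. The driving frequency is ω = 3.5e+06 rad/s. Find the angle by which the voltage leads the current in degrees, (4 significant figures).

X_L = ωL = 45.50 Ω
X_C = 1/(ωC) = 49.26 Ω
Net reactance X = X_L − X_C = -3.761 Ω
Z = 13.00 − j3.761 Ω
|Z| = √(13.00² + 3.761²) = 13.53 Ω
∠Z = arctan(-3.761/13.00) = -16.14°

-16.14°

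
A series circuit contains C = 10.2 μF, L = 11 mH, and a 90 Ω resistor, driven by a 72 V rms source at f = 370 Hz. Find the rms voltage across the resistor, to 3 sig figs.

70.8 V

ω = 2πf = 2325 rad/s
X_L = ωL = 25.6 Ω
X_C = 1/(ωC) = 42.2 Ω
Net reactance X = X_L − X_C = -16.6 Ω
Z = 90.0 − j16.6 Ω
|Z| = √(90.0² + 16.6²) = 91.5 Ω
I = V/|Z| = 787 mA
V_R = I·|Z_R| = 0.787 × 90.0 = 70.8 V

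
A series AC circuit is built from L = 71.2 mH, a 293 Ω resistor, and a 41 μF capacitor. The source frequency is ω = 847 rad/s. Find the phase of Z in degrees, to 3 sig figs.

6.14°

X_L = ωL = 60.3 Ω
X_C = 1/(ωC) = 28.8 Ω
Net reactance X = X_L − X_C = 31.5 Ω
Z = 293 + j31.5 Ω
|Z| = √(293² + 31.5²) = 295 Ω
∠Z = arctan(31.5/293) = 6.14°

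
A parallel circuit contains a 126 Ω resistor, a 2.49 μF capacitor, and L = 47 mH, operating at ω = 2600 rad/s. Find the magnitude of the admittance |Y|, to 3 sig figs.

8.12 mS

X_L = ωL = 122 Ω
X_C = 1/(ωC) = 154 Ω
Parallel: admittances add. Y = 1/R + 1/(jωL) + jωC
Y = (0.00794 − j0.00171) S
|Y| = 0.00812 S → |Z| = 1/|Y| = 123 Ω, ∠Z = −∠Y = 12.2°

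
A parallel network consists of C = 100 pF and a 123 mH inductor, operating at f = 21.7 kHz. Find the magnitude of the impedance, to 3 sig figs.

ω = 2πf = 136300 rad/s
X_L = ωL = 16800 Ω
X_C = 1/(ωC) = 73300 Ω
Parallel: admittances add. Y = 1/(jωL) + jωC
Y = (0 − j4.6e-05) S
|Y| = 4.6e-05 S → |Z| = 1/|Y| = 21700 Ω, ∠Z = −∠Y = 90.0°

21700 Ω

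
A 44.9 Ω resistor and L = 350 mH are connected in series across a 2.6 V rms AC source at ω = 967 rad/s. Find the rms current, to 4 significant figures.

7.615 mA

X_L = ωL = 338.4 Ω
Z = 44.90 + j338.4 Ω
|Z| = √(44.90² + 338.4²) = 341.4 Ω
I = V/|Z| = 2.6/341.4 = 7.615 mA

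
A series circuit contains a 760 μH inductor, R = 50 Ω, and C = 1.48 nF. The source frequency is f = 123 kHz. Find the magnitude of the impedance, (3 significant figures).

291 Ω

ω = 2πf = 772800 rad/s
X_L = ωL = 587 Ω
X_C = 1/(ωC) = 874 Ω
Net reactance X = X_L − X_C = -287 Ω
Z = 50.0 − j287 Ω
|Z| = √(50.0² + 287²) = 291 Ω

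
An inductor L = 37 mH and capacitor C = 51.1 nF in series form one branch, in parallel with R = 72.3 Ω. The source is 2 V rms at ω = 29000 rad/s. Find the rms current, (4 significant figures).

X_L = ωL = 1073 Ω
X_C = 1/(ωC) = 674.8 Ω
Branch 1: Z₁ = R = 72.30 Ω
Branch 2 (series LC): Z₂ = j(X_L − X_C) = j398.2 Ω
Parallel: Z = Z₁Z₂/(Z₁+Z₂), |Z| = 71.14 Ω, ∠Z = 10.29°
I = V/|Z| = 2/71.14 = 28.11 mA

28.11 mA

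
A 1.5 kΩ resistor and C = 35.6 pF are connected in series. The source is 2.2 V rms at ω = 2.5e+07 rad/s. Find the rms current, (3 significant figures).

1.17 mA

X_C = 1/(ωC) = 1120 Ω
Z = 1500 − j1120 Ω
|Z| = √(1500² + 1120²) = 1870 Ω
I = V/|Z| = 2.2/1870 = 1.17 mA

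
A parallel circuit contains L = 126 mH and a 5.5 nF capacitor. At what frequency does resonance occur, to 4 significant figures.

6.046 kHz

ω₀ = 1/√(LC) = 1/√(0.126 × 5.5e-09) = 37990 rad/s
f₀ = ω₀/(2π) = 6.046 kHz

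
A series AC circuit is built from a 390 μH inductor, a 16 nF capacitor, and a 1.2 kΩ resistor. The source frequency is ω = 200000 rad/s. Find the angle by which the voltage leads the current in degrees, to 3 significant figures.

-11.1°

X_L = ωL = 78.0 Ω
X_C = 1/(ωC) = 312 Ω
Net reactance X = X_L − X_C = -234 Ω
Z = 1200 − j234 Ω
|Z| = √(1200² + 234²) = 1220 Ω
∠Z = arctan(-234/1200) = -11.1°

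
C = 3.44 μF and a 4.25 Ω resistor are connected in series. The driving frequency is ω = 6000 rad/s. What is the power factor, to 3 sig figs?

X_C = 1/(ωC) = 48.4 Ω
Z = 4.25 − j48.4 Ω
|Z| = √(4.25² + 48.4²) = 48.6 Ω
∠Z = arctan(-48.4/4.25) = -85.0°
cos φ = cos(-85.0°) = 0.0874

0.0874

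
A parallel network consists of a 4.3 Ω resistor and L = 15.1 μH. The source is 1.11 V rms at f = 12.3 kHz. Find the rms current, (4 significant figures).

ω = 2πf = 77280 rad/s
X_L = ωL = 1.167 Ω
Parallel: admittances add. Y = 1/R + 1/(jωL)
Y = (0.2326 − j0.8569) S
|Y| = 0.8879 S → |Z| = 1/|Y| = 1.126 Ω, ∠Z = −∠Y = 74.82°
I = V/|Z| = 1.11/1.126 = 985.6 mA

985.6 mA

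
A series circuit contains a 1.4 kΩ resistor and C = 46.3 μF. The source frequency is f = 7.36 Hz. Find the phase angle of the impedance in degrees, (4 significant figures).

ω = 2πf = 46.24 rad/s
X_C = 1/(ωC) = 467.0 Ω
Z = 1400 − j467.0 Ω
|Z| = √(1400² + 467.0²) = 1476 Ω
∠Z = arctan(-467.0/1400) = -18.45°

-18.45°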